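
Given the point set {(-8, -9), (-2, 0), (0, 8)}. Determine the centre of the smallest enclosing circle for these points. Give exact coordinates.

(-4, -0.5)

Call the three points A, B, C in the order given.
Side lengths²: AB² = 117, AC² = 353, BC² = 68.
Since AC² = 353 ≥ 117 + 68 = 185, the angle opposite AC is not acute, so the smallest enclosing circle has AC as diameter.
Centre = midpoint of AC = (-4, -0.5), r² = 353/4 = 88.25.
Centre = (-4, -0.5).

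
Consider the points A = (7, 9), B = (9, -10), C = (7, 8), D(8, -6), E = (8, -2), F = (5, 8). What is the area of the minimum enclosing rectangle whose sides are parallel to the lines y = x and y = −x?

In coordinates u = x + y, v = x − y the rectangle is axis-aligned; the map (x,y)→(u,v) scales areas by 2.
u-values: 16, -1, 15, 2, 6, 13; range = 16 − (-1) = 17.
v-values: -2, 19, -1, 14, 10, -3; range = 19 − (-3) = 22.
Area = (17 × 22) / 2 = 187.

187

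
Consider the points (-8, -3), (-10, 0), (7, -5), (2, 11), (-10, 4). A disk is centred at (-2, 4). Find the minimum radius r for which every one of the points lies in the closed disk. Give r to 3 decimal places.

12.728

The required radius is the distance from (-2, 4) to the farthest point.
Squared distances: 85, 80, 162, 65, 64.
Maximum is 162, attained at (7, -5).
r = √162 ≈ 12.728.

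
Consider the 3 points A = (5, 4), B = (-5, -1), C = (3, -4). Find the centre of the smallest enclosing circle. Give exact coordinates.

Side lengths²: AB² = 125, AC² = 68, BC² = 73.
Since AB² = 125 < 73 + 68 = 141, the triangle is acute, so the smallest enclosing circle is the circumcircle.
Circumcentre = (2/7, 13/14), r² = 6205/196.
Centre = (2/7, 13/14).

(2/7, 13/14)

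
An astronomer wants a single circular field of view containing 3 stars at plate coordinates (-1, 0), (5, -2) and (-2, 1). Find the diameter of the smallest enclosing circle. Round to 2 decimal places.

7.62

Call the three points A, B, C in the order given.
Side lengths²: AB² = 40, AC² = 2, BC² = 58.
Since BC² = 58 ≥ 40 + 2 = 42, the angle opposite BC is not acute, so the smallest enclosing circle has BC as diameter.
Centre = midpoint of BC = (1.5, -0.5), r² = 58/4 = 14.5.
Diameter = 2r = 2√(14.5) ≈ 7.62.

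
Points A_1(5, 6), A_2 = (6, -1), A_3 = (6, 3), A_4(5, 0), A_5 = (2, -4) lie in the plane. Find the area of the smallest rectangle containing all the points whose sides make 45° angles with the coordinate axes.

52

In coordinates u = x + y, v = x − y the rectangle is axis-aligned; the map (x,y)→(u,v) scales areas by 2.
u-values: 11, 5, 9, 5, -2; range = 11 − (-2) = 13.
v-values: -1, 7, 3, 5, 6; range = 7 − (-1) = 8.
Area = (13 × 8) / 2 = 52.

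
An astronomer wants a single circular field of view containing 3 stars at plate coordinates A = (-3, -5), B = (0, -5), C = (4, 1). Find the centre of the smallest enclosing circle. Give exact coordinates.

(0.5, -2)

Side lengths²: AB² = 9, AC² = 85, BC² = 52.
Since AC² = 85 ≥ 52 + 9 = 61, the angle opposite AC is not acute, so the smallest enclosing circle has AC as diameter.
Centre = midpoint of AC = (0.5, -2), r² = 85/4 = 21.25.
Centre = (0.5, -2).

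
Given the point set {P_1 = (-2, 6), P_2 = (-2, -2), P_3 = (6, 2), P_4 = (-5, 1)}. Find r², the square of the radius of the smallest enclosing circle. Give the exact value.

30.5

By Welzl's lemma the MEC is supported by two points (diametrically opposite) or three points (on a circumcircle).
The farthest pair is P_3–P_4 with squared distance 122. The circle on this segment as diameter has centre (0.5, 1.5) and r² = 122/4 = 30.5.
Check P_1: distance² to centre = 26.5 ≤ 30.5, so it lies inside.
All remaining points lie in this disk, and no smaller disk contains both endpoints, so this is the minimum enclosing circle.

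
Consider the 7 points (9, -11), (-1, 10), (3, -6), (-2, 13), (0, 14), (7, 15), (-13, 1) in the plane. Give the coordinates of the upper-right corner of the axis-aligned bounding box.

x-range [-13, 9], y-range [-11, 15].
The upper-right corner is (9, 15).

(9, 15)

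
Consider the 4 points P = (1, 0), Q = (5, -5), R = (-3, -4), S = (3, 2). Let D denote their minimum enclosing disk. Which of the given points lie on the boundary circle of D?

Q, R, S

A smallest enclosing disk is always determined by at most three of the input points on its boundary.
The minimum enclosing circle is determined by three boundary points: Q, R, S.
Their circumcentre is (23/18, -41/18) with r² = 3445/162.
The farthest remaining point P is at distance² 853/162 ≤ 3445/162.
The points at distance exactly r from the centre are Q, R, S — 3 points.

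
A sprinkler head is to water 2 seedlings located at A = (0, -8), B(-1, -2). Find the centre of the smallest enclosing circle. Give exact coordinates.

(-0.5, -5)

The smallest circle enclosing two points has them as diameter endpoints.
Centre = midpoint = (-0.5, -5); r² = |AB|²/4 = 37/4 = 9.25.
Centre = (-0.5, -5).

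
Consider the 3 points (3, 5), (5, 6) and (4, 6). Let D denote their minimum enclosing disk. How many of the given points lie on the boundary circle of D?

Call the three points A, B, C in the order given.
Side lengths²: AB² = 5, AC² = 2, BC² = 1.
Since AB² = 5 ≥ 2 + 1 = 3, the angle opposite AB is not acute, so the smallest enclosing circle has AB as diameter.
Centre = midpoint of AB = (4, 5.5), r² = 5/4 = 1.25.
The points at distance exactly r from the centre are (3, 5), (5, 6) — 2 points.

2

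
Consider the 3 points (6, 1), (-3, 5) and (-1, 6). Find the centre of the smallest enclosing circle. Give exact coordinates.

Call the three points A, B, C in the order given.
Side lengths²: AB² = 97, AC² = 74, BC² = 5.
Since AB² = 97 ≥ 74 + 5 = 79, the angle opposite AB is not acute, so the smallest enclosing circle has AB as diameter.
Centre = midpoint of AB = (1.5, 3), r² = 97/4 = 24.25.
Centre = (1.5, 3).

(1.5, 3)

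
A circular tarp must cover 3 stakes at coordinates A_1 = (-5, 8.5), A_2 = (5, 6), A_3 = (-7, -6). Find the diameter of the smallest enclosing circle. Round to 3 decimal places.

17.070

Side lengths²: A_1A_2² = 106.25, A_1A_3² = 214.25, A_2A_3² = 288.
Since A_2A_3² = 288 < 214.25 + 106.25 = 320.5, the triangle is acute, so the smallest enclosing circle is the circumcircle.
Circumcentre = (-1.65, 0.65), r² = 72.845.
Diameter = 2r = 2√(72.845) ≈ 17.070.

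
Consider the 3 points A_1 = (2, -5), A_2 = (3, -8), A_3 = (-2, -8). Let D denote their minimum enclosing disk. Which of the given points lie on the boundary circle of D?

A_1, A_2, A_3

Side lengths²: A_1A_2² = 10, A_1A_3² = 25, A_2A_3² = 25.
Since A_2A_3² = 25 < 25 + 10 = 35, the triangle is acute, so the smallest enclosing circle is the circumcircle.
Circumcentre = (0.5, -43/6), r² = 125/18.
The points at distance exactly r from the centre are A_1, A_2, A_3 — 3 points.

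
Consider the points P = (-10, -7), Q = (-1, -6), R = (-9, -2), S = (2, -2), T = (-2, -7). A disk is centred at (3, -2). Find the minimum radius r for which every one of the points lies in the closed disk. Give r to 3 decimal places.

The required radius is the distance from (3, -2) to the farthest point.
Squared distances: 194, 32, 144, 1, 50.
Maximum is 194, attained at P.
r = √194 ≈ 13.928.

13.928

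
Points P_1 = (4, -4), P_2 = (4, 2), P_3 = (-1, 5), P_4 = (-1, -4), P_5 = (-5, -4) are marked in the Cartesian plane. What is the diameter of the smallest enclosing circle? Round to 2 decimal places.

The minimum enclosing circle of a finite set is fixed by two of the points (as a diameter) or three (as a circumcircle).
The minimum enclosing circle is determined by three boundary points: P_1, P_3, P_5.
Their circumcentre is (-0.5, -11/18) with r² = 5141/162.
The farthest remaining point P_2 is at distance² 4385/162 ≤ 5141/162.
Diameter = 2r = 2√(5141/162) ≈ 11.27.

11.27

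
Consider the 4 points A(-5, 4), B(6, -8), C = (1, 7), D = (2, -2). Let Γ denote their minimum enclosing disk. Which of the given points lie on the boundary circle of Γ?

The minimum enclosing circle of a finite set is fixed by two of the points (as a diameter) or three (as a circumcircle).
The minimum enclosing circle is determined by three boundary points: A, B, C.
Their circumcentre is (19/14, -17/14) with r² = 6625/98.
The farthest remaining point D is at distance² 101/98 ≤ 6625/98.
The points at distance exactly r from the centre are A, B, C — 3 points.

A, B, C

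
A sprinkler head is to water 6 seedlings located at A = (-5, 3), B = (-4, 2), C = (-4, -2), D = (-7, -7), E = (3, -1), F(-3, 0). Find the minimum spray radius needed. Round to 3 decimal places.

By Welzl's lemma the MEC is supported by two points (diametrically opposite) or three points (on a circumcircle).
The minimum enclosing circle is determined by three boundary points: A, D, E.
Their circumcentre is (-31/11, -29/11) with r² = 4420/121.
The farthest remaining point B is at distance² 2770/121 ≤ 4420/121.
r = √(4420/121) ≈ 6.044.

6.044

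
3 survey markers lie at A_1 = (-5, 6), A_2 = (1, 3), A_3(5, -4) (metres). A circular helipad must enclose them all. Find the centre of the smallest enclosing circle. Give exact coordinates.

(0, 1)

Side lengths²: A_1A_2² = 45, A_1A_3² = 200, A_2A_3² = 65.
Since A_1A_3² = 200 ≥ 65 + 45 = 110, the angle opposite A_1A_3 is not acute, so the smallest enclosing circle has A_1A_3 as diameter.
Centre = midpoint of A_1A_3 = (0, 1), r² = 200/4 = 50.
Centre = (0, 1).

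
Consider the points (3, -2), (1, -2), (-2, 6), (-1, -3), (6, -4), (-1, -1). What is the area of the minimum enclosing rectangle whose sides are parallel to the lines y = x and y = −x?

In coordinates u = x + y, v = x − y the rectangle is axis-aligned; the map (x,y)→(u,v) scales areas by 2.
u-values: 1, -1, 4, -4, 2, -2; range = 4 − (-4) = 8.
v-values: 5, 3, -8, 2, 10, 0; range = 10 − (-8) = 18.
Area = (8 × 18) / 2 = 72.

72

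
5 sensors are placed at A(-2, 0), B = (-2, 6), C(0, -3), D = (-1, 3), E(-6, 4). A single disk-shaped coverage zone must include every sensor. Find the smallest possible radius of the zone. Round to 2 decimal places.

A smallest enclosing disk is always determined by at most three of the input points on its boundary.
The minimum enclosing circle is determined by three boundary points: B, C, E.
Their circumcentre is (-2.125, 1.25) with r² = 22.578125.
The farthest remaining point D is at distance² 4.328125 ≤ 22.578125.
r = √(22.578125) ≈ 4.75.

4.75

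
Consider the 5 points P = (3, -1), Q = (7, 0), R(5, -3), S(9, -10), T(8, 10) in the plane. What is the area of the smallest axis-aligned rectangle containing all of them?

x ranges over [3, 9], width 6.
y ranges over [-10, 10], height 20.
Area = 6 × 20 = 120.

120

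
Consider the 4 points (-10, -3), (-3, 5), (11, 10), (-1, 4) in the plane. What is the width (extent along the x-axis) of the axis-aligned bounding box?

21

max x = 11, min x = -10, so width = 21.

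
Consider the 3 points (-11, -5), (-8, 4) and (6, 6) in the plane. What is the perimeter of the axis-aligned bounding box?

Width = max x − min x = 6 − (-11) = 17.
Height = max y − min y = 6 − (-5) = 11.
Perimeter = 2(17 + 11) = 56.

56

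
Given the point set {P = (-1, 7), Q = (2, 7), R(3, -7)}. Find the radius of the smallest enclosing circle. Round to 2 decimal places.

Side lengths²: PQ² = 9, PR² = 212, QR² = 197.
Since PR² = 212 ≥ 197 + 9 = 206, the angle opposite PR is not acute, so the smallest enclosing circle has PR as diameter.
Centre = midpoint of PR = (1, 0), r² = 212/4 = 53.
r = √53 ≈ 7.28.

7.28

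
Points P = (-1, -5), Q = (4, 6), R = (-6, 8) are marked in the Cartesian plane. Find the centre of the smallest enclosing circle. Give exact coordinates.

(-119/60, 25/12)

Side lengths²: PQ² = 146, PR² = 194, QR² = 104.
Since PR² = 194 < 146 + 104 = 250, the triangle is acute, so the smallest enclosing circle is the circumcircle.
Circumcentre = (-119/60, 25/12), r² = 92053/1800.
Centre = (-119/60, 25/12).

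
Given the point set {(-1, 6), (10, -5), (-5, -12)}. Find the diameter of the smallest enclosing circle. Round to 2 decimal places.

19.62

Call the three points A, B, C in the order given.
Side lengths²: AB² = 242, AC² = 340, BC² = 274.
Since AC² = 340 < 274 + 242 = 516, the triangle is acute, so the smallest enclosing circle is the circumcircle.
Circumcentre = (3/11, -41/11), r² = 11645/121.
Diameter = 2r = 2√(11645/121) ≈ 19.62.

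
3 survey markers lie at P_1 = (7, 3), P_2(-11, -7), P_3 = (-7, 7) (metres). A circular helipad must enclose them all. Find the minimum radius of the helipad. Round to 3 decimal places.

Side lengths²: P_1P_2² = 424, P_1P_3² = 212, P_2P_3² = 212.
Since P_1P_2² = 424 ≥ 212 + 212 = 424, the angle opposite P_1P_2 is not acute, so the smallest enclosing circle has P_1P_2 as diameter.
Centre = midpoint of P_1P_2 = (-2, -2), r² = 424/4 = 106.
r = √106 ≈ 10.296.

10.296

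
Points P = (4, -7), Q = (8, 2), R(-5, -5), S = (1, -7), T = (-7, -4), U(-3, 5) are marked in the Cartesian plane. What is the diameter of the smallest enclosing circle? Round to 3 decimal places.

16.155

By Welzl's lemma the MEC is supported by two points (diametrically opposite) or three points (on a circumcircle).
The farthest pair is Q–T with squared distance 261. The circle on this segment as diameter has centre (0.5, -1) and r² = 261/4 = 65.25.
Check P: distance² to centre = 48.25 ≤ 65.25, so it lies inside.
All remaining points lie in this disk, and no smaller disk contains both endpoints, so this is the minimum enclosing circle.
Diameter = 2r = 2√(65.25) ≈ 16.155.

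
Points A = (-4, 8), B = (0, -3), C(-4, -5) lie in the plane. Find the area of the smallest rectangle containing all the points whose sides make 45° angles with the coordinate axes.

97.5

In coordinates u = x + y, v = x − y the rectangle is axis-aligned; the map (x,y)→(u,v) scales areas by 2.
u-values: 4, -3, -9; range = 4 − (-9) = 13.
v-values: -12, 3, 1; range = 3 − (-12) = 15.
Area = (13 × 15) / 2 = 97.5.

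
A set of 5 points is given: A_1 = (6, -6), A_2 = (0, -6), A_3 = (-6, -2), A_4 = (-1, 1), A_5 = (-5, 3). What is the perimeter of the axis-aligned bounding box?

Width = max x − min x = 6 − (-6) = 12.
Height = max y − min y = 3 − (-6) = 9.
Perimeter = 2(12 + 9) = 42.

42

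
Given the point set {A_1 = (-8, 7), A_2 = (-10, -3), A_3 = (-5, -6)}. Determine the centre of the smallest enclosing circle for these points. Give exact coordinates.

Side lengths²: A_1A_2² = 104, A_1A_3² = 178, A_2A_3² = 34.
Since A_1A_3² = 178 ≥ 104 + 34 = 138, the angle opposite A_1A_3 is not acute, so the smallest enclosing circle has A_1A_3 as diameter.
Centre = midpoint of A_1A_3 = (-6.5, 0.5), r² = 178/4 = 44.5.
Centre = (-6.5, 0.5).

(-6.5, 0.5)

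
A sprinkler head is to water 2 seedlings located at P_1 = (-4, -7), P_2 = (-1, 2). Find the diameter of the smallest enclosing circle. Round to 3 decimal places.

The smallest circle enclosing two points has them as diameter endpoints.
Centre = midpoint = (-2.5, -2.5); r² = |P_1P_2|²/4 = 90/4 = 22.5.
Diameter = 2r = 2√(22.5) ≈ 9.487.

9.487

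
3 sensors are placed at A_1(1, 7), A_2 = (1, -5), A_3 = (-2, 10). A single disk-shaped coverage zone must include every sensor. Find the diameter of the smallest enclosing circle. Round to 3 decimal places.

15.297

Side lengths²: A_1A_2² = 144, A_1A_3² = 18, A_2A_3² = 234.
Since A_2A_3² = 234 ≥ 144 + 18 = 162, the angle opposite A_2A_3 is not acute, so the smallest enclosing circle has A_2A_3 as diameter.
Centre = midpoint of A_2A_3 = (-0.5, 2.5), r² = 234/4 = 58.5.
Diameter = 2r = 2√(58.5) ≈ 15.297.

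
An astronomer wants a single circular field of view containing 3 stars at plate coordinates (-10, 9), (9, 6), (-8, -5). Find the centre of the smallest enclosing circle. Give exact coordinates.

Call the three points A, B, C in the order given.
Side lengths²: AB² = 370, AC² = 200, BC² = 410.
Since BC² = 410 < 370 + 200 = 570, the triangle is acute, so the smallest enclosing circle is the circumcircle.
Circumcentre = (-31/26, 81/26), r² = 37925/338.
Centre = (-31/26, 81/26).

(-31/26, 81/26)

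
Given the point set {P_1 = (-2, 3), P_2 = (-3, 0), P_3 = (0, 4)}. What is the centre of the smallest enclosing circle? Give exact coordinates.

Side lengths²: P_1P_2² = 10, P_1P_3² = 5, P_2P_3² = 25.
Since P_2P_3² = 25 ≥ 10 + 5 = 15, the angle opposite P_2P_3 is not acute, so the smallest enclosing circle has P_2P_3 as diameter.
Centre = midpoint of P_2P_3 = (-1.5, 2), r² = 25/4 = 6.25.
Centre = (-1.5, 2).

(-1.5, 2)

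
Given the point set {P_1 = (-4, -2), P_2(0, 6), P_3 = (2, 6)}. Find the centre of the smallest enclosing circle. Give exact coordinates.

Side lengths²: P_1P_2² = 80, P_1P_3² = 100, P_2P_3² = 4.
Since P_1P_3² = 100 ≥ 80 + 4 = 84, the angle opposite P_1P_3 is not acute, so the smallest enclosing circle has P_1P_3 as diameter.
Centre = midpoint of P_1P_3 = (-1, 2), r² = 100/4 = 25.
Centre = (-1, 2).

(-1, 2)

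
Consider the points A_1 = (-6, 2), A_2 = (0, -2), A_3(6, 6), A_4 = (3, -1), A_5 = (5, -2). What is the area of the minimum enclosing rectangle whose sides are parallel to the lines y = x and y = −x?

In coordinates u = x + y, v = x − y the rectangle is axis-aligned; the map (x,y)→(u,v) scales areas by 2.
u-values: -4, -2, 12, 2, 3; range = 12 − (-4) = 16.
v-values: -8, 2, 0, 4, 7; range = 7 − (-8) = 15.
Area = (16 × 15) / 2 = 120.

120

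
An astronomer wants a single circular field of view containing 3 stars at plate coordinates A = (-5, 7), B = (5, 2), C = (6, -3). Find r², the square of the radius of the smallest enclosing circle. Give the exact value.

Side lengths²: AB² = 125, AC² = 221, BC² = 26.
Since AC² = 221 ≥ 125 + 26 = 151, the angle opposite AC is not acute, so the smallest enclosing circle has AC as diameter.
Centre = midpoint of AC = (0.5, 2), r² = 221/4 = 55.25.

55.25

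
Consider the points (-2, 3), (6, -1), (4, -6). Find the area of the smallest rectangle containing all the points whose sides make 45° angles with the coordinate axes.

In coordinates u = x + y, v = x − y the rectangle is axis-aligned; the map (x,y)→(u,v) scales areas by 2.
u-values: 1, 5, -2; range = 5 − (-2) = 7.
v-values: -5, 7, 10; range = 10 − (-5) = 15.
Area = (7 × 15) / 2 = 52.5.

52.5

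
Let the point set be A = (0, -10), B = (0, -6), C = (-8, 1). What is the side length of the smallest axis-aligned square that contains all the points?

11

The bounding box has width 8 and height 11.
An axis-aligned square enclosing the set must have side ≥ max(width, height).
So the minimum side is max(8, 11) = 11.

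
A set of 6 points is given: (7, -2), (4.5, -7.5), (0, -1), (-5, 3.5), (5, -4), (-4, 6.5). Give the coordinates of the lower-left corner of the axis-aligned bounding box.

(-5, -7.5)

x-range [-5, 7], y-range [-7.5, 6.5].
The lower-left corner is (-5, -7.5).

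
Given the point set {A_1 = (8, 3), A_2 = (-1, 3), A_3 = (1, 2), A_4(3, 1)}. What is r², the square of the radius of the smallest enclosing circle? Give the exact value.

20.25

By Welzl's lemma the MEC is supported by two points (diametrically opposite) or three points (on a circumcircle).
The farthest pair is A_1–A_2 with squared distance 81. The circle on this segment as diameter has centre (3.5, 3) and r² = 81/4 = 20.25.
Check A_3: distance² to centre = 7.25 ≤ 20.25, so it lies inside.
All remaining points lie in this disk, and no smaller disk contains both endpoints, so this is the minimum enclosing circle.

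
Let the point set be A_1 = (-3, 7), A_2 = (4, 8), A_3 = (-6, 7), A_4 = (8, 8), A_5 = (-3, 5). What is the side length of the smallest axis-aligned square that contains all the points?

The bounding box has width 14 and height 3.
An axis-aligned square enclosing the set must have side ≥ max(width, height).
So the minimum side is max(14, 3) = 14.

14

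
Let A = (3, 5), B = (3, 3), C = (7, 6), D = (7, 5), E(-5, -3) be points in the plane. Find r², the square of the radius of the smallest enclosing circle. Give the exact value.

A smallest enclosing disk is always determined by at most three of the input points on its boundary.
The farthest pair is C–E with squared distance 225. The circle on this segment as diameter has centre (1, 1.5) and r² = 225/4 = 56.25.
Check A: distance² to centre = 16.25 ≤ 56.25, so it lies inside.
All remaining points lie in this disk, and no smaller disk contains both endpoints, so this is the minimum enclosing circle.

56.25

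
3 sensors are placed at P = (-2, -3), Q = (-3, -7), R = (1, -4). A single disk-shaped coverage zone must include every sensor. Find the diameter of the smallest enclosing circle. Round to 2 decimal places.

Side lengths²: PQ² = 17, PR² = 10, QR² = 25.
Since QR² = 25 < 17 + 10 = 27, the triangle is acute, so the smallest enclosing circle is the circumcircle.
Circumcentre = (-29/26, -139/26), r² = 2125/338.
Diameter = 2r = 2√(2125/338) ≈ 5.01.

5.01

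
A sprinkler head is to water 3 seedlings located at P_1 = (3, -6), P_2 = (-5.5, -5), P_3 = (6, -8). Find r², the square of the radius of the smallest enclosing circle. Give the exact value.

35.3125

Side lengths²: P_1P_2² = 73.25, P_1P_3² = 13, P_2P_3² = 141.25.
Since P_2P_3² = 141.25 ≥ 73.25 + 13 = 86.25, the angle opposite P_2P_3 is not acute, so the smallest enclosing circle has P_2P_3 as diameter.
Centre = midpoint of P_2P_3 = (0.25, -6.5), r² = 141.25/4 = 35.3125.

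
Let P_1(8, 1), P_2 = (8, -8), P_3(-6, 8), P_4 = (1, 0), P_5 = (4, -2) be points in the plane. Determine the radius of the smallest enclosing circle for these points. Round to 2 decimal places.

The minimum enclosing circle of a finite set is fixed by two of the points (as a diameter) or three (as a circumcircle).
The farthest pair is P_2–P_3 with squared distance 452. The circle on this segment as diameter has centre (1, 0) and r² = 452/4 = 113.
Check P_1: distance² to centre = 50 ≤ 113, so it lies inside.
All remaining points lie in this disk, and no smaller disk contains both endpoints, so this is the minimum enclosing circle.
r = √113 ≈ 10.63.

10.63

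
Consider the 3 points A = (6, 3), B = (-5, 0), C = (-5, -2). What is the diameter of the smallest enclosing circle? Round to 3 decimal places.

12.083

Side lengths²: AB² = 130, AC² = 146, BC² = 4.
Since AC² = 146 ≥ 130 + 4 = 134, the angle opposite AC is not acute, so the smallest enclosing circle has AC as diameter.
Centre = midpoint of AC = (0.5, 0.5), r² = 146/4 = 36.5.
Diameter = 2r = 2√(36.5) ≈ 12.083.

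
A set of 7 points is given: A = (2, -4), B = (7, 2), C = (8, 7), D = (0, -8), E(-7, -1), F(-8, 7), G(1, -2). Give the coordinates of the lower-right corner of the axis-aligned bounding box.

x-range [-8, 8], y-range [-8, 7].
The lower-right corner is (8, -8).

(8, -8)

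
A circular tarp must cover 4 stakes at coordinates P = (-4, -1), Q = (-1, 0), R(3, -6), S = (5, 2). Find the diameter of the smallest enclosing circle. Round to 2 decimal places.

10.20

A smallest enclosing disk is always determined by at most three of the input points on its boundary.
The minimum enclosing circle is determined by three boundary points: P, R, S.
Their circumcentre is (12/11, -14/11) with r² = 3145/121.
The farthest remaining point Q is at distance² 725/121 ≤ 3145/121.
Diameter = 2r = 2√(3145/121) ≈ 10.20.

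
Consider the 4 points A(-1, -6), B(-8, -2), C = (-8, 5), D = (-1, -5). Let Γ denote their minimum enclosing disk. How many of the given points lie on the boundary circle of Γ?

2

The farthest pair is A–C with squared distance 170. The circle on this segment as diameter has centre (-4.5, -0.5) and r² = 170/4 = 42.5.
Check B: distance² to centre = 14.5 ≤ 42.5, so it lies inside.
All remaining points lie in this disk, and no smaller disk contains both endpoints, so this is the minimum enclosing circle.
The points at distance exactly r from the centre are A, C — 2 points.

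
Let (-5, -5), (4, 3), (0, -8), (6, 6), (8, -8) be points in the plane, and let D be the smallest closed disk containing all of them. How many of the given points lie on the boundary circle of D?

By Welzl's lemma the MEC is supported by two points (diametrically opposite) or three points (on a circumcircle).
The minimum enclosing circle is determined by three boundary points: (-5, -5), (6, 6), (8, -8).
Their circumcentre is (2.625, -1.625) with r² = 69.53125.
The farthest remaining point (0, -8) is at distance² 47.53125 ≤ 69.53125.
The points at distance exactly r from the centre are (-5, -5), (6, 6), (8, -8) — 3 points.

3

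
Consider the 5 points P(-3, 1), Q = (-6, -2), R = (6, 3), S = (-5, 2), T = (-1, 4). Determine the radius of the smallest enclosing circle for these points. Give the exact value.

The farthest pair is Q–R with squared distance 169. The circle on this segment as diameter has centre (0, 0.5) and r² = 169/4 = 42.25.
Check P: distance² to centre = 9.25 ≤ 42.25, so it lies inside.
All remaining points lie in this disk, and no smaller disk contains both endpoints, so this is the minimum enclosing circle.
r = √(42.25) = 6.5.

6.5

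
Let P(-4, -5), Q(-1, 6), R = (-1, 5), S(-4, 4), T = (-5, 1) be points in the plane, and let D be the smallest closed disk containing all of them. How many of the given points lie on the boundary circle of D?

The minimum enclosing circle of a finite set is fixed by two of the points (as a diameter) or three (as a circumcircle).
The farthest pair is P–Q with squared distance 130. The circle on this segment as diameter has centre (-2.5, 0.5) and r² = 130/4 = 32.5.
Check R: distance² to centre = 22.5 ≤ 32.5, so it lies inside.
All remaining points lie in this disk, and no smaller disk contains both endpoints, so this is the minimum enclosing circle.
The points at distance exactly r from the centre are P, Q — 2 points.

2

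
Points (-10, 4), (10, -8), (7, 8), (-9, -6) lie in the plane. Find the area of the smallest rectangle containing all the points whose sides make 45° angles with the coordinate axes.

In coordinates u = x + y, v = x − y the rectangle is axis-aligned; the map (x,y)→(u,v) scales areas by 2.
u-values: -6, 2, 15, -15; range = 15 − (-15) = 30.
v-values: -14, 18, -1, -3; range = 18 − (-14) = 32.
Area = (30 × 32) / 2 = 480.

480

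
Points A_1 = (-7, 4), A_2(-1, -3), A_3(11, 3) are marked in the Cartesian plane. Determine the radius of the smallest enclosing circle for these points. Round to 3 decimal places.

Side lengths²: A_1A_2² = 85, A_1A_3² = 325, A_2A_3² = 180.
Since A_1A_3² = 325 ≥ 180 + 85 = 265, the angle opposite A_1A_3 is not acute, so the smallest enclosing circle has A_1A_3 as diameter.
Centre = midpoint of A_1A_3 = (2, 3.5), r² = 325/4 = 81.25.
r = √(81.25) ≈ 9.014.

9.014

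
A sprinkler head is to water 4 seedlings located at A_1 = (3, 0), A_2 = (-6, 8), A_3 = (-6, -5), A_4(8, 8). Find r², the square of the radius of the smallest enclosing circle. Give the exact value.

The farthest pair is A_3–A_4 with squared distance 365. The circle on this segment as diameter has centre (1, 1.5) and r² = 365/4 = 91.25.
Check A_1: distance² to centre = 6.25 ≤ 91.25, so it lies inside.
All remaining points lie in this disk, and no smaller disk contains both endpoints, so this is the minimum enclosing circle.

91.25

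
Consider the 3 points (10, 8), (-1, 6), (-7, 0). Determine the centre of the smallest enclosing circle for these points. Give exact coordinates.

(1.5, 4)

Call the three points A, B, C in the order given.
Side lengths²: AB² = 125, AC² = 353, BC² = 72.
Since AC² = 353 ≥ 125 + 72 = 197, the angle opposite AC is not acute, so the smallest enclosing circle has AC as diameter.
Centre = midpoint of AC = (1.5, 4), r² = 353/4 = 88.25.
Centre = (1.5, 4).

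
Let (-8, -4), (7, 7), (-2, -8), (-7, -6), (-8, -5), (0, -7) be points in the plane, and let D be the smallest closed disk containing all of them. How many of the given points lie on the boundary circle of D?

The minimum enclosing circle of a finite set is fixed by two of the points (as a diameter) or three (as a circumcircle).
The farthest pair is (7, 7)–(-8, -5) with squared distance 369. The circle on this segment as diameter has centre (-0.5, 1) and r² = 369/4 = 92.25.
Check (-8, -4): distance² to centre = 81.25 ≤ 92.25, so it lies inside.
All remaining points lie in this disk, and no smaller disk contains both endpoints, so this is the minimum enclosing circle.
The points at distance exactly r from the centre are (7, 7), (-8, -5) — 2 points.

2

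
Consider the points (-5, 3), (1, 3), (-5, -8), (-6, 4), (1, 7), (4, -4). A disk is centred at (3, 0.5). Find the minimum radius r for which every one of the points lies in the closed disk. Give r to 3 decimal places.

The required radius is the distance from (3, 0.5) to the farthest point.
Squared distances: 70.25, 10.25, 136.25, 93.25, 46.25, 21.25.
Maximum is 136.25, attained at (-5, -8).
r = √(136.25) ≈ 11.673.

11.673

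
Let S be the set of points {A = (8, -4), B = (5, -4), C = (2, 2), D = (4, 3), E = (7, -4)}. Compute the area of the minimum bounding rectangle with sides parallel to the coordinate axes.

x ranges over [2, 8], width 6.
y ranges over [-4, 3], height 7.
Area = 6 × 7 = 42.

42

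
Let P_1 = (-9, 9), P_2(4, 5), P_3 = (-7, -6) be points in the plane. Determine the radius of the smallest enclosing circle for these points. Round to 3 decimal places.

8.561

Side lengths²: P_1P_2² = 185, P_1P_3² = 229, P_2P_3² = 242.
Since P_2P_3² = 242 < 229 + 185 = 414, the triangle is acute, so the smallest enclosing circle is the circumcircle.
Circumcentre = (-137/34, 69/34), r² = 42365/578.
r = √(42365/578) ≈ 8.561.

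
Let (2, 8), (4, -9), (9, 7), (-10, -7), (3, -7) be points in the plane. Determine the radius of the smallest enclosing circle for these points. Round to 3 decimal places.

The farthest pair is (9, 7)–(-10, -7) with squared distance 557. The circle on this segment as diameter has centre (-0.5, 0) and r² = 557/4 = 139.25.
Check (2, 8): distance² to centre = 70.25 ≤ 139.25, so it lies inside.
All remaining points lie in this disk, and no smaller disk contains both endpoints, so this is the minimum enclosing circle.
r = √(139.25) ≈ 11.800.

11.800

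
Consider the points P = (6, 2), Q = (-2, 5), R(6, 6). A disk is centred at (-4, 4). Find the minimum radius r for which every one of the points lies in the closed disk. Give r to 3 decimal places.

The required radius is the distance from (-4, 4) to the farthest point.
Squared distances: 104, 5, 104.
Maximum is 104, attained at P.
r = √104 ≈ 10.198.

10.198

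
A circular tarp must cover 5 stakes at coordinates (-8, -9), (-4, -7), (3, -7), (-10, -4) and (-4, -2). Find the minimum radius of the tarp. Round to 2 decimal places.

6.67

A smallest enclosing disk is always determined by at most three of the input points on its boundary.
The farthest pair is (3, -7)–(-10, -4) with squared distance 178. The circle on this segment as diameter has centre (-3.5, -5.5) and r² = 178/4 = 44.5.
Check (-8, -9): distance² to centre = 32.5 ≤ 44.5, so it lies inside.
All remaining points lie in this disk, and no smaller disk contains both endpoints, so this is the minimum enclosing circle.
r = √(44.5) ≈ 6.67.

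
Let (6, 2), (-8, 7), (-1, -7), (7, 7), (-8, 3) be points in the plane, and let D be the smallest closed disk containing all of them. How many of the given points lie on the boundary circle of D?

3

The minimum enclosing circle of a finite set is fixed by two of the points (as a diameter) or three (as a circumcircle).
The minimum enclosing circle is determined by three boundary points: (-8, 7), (-1, -7), (7, 7).
Their circumcentre is (-0.5, 2) with r² = 81.25.
The farthest remaining point (-8, 3) is at distance² 57.25 ≤ 81.25.
The points at distance exactly r from the centre are (-8, 7), (-1, -7), (7, 7) — 3 points.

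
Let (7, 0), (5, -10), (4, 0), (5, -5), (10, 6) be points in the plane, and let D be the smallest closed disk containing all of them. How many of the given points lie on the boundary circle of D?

2

By Welzl's lemma the MEC is supported by two points (diametrically opposite) or three points (on a circumcircle).
The farthest pair is (5, -10)–(10, 6) with squared distance 281. The circle on this segment as diameter has centre (7.5, -2) and r² = 281/4 = 70.25.
Check (7, 0): distance² to centre = 4.25 ≤ 70.25, so it lies inside.
All remaining points lie in this disk, and no smaller disk contains both endpoints, so this is the minimum enclosing circle.
The points at distance exactly r from the centre are (5, -10), (10, 6) — 2 points.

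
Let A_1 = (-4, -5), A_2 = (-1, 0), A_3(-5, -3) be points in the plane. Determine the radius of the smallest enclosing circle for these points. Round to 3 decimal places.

2.915

Side lengths²: A_1A_2² = 34, A_1A_3² = 5, A_2A_3² = 25.
Since A_1A_2² = 34 ≥ 25 + 5 = 30, the angle opposite A_1A_2 is not acute, so the smallest enclosing circle has A_1A_2 as diameter.
Centre = midpoint of A_1A_2 = (-2.5, -2.5), r² = 34/4 = 8.5.
r = √(8.5) ≈ 2.915.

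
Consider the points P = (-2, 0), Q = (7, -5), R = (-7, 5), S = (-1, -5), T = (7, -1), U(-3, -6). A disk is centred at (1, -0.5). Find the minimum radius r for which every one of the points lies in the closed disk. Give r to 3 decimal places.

The required radius is the distance from (1, -0.5) to the farthest point.
Squared distances: 9.25, 56.25, 94.25, 24.25, 36.25, 46.25.
Maximum is 94.25, attained at R.
r = √(94.25) ≈ 9.708.

9.708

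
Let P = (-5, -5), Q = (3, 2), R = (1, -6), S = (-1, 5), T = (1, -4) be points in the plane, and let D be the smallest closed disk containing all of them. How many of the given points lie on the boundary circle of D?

3

The minimum enclosing circle is determined by three boundary points: P, R, S.
Their circumcentre is (-1.203125, -0.71875) with r² = 32.7453613281.
The farthest remaining point Q is at distance² 25.0578613281 ≤ 32.7453613281.
The points at distance exactly r from the centre are P, R, S — 3 points.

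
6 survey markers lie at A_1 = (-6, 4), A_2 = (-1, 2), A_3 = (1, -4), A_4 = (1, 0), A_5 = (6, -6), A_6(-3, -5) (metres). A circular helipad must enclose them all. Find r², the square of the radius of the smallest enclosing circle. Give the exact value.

61

A smallest enclosing disk is always determined by at most three of the input points on its boundary.
The farthest pair is A_1–A_5 with squared distance 244. The circle on this segment as diameter has centre (0, -1) and r² = 244/4 = 61.
Check A_2: distance² to centre = 10 ≤ 61, so it lies inside.
All remaining points lie in this disk, and no smaller disk contains both endpoints, so this is the minimum enclosing circle.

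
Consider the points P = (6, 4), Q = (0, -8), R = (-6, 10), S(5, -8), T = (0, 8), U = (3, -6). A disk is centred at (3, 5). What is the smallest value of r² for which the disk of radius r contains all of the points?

178

The required radius is the distance from (3, 5) to the farthest point.
Squared distances: 10, 178, 106, 173, 18, 121.
Maximum is 178, attained at Q.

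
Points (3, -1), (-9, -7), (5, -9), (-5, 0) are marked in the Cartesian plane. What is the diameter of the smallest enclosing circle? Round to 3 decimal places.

The minimum enclosing circle of a finite set is fixed by two of the points (as a diameter) or three (as a circumcircle).
The minimum enclosing circle is determined by three boundary points: (3, -1), (-9, -7), (5, -9).
Their circumcentre is (-16/9, -58/9) with r² = 4250/81.
The farthest remaining point (-5, 0) is at distance² 4205/81 ≤ 4250/81.
Diameter = 2r = 2√(4250/81) ≈ 14.487.

14.487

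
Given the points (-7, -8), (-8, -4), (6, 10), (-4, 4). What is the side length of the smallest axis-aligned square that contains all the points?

18

The bounding box has width 14 and height 18.
An axis-aligned square enclosing the set must have side ≥ max(width, height).
So the minimum side is max(14, 18) = 18.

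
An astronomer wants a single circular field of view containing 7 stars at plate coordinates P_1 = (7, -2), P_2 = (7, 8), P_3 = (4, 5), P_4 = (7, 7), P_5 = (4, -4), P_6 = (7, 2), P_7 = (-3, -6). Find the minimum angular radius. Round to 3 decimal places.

8.602

A smallest enclosing disk is always determined by at most three of the input points on its boundary.
The farthest pair is P_2–P_7 with squared distance 296. The circle on this segment as diameter has centre (2, 1) and r² = 296/4 = 74.
Check P_1: distance² to centre = 34 ≤ 74, so it lies inside.
All remaining points lie in this disk, and no smaller disk contains both endpoints, so this is the minimum enclosing circle.
r = √74 ≈ 8.602.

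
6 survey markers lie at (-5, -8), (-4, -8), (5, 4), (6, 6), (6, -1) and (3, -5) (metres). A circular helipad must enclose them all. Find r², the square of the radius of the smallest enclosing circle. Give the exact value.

79.25

By Welzl's lemma the MEC is supported by two points (diametrically opposite) or three points (on a circumcircle).
The farthest pair is (-5, -8)–(6, 6) with squared distance 317. The circle on this segment as diameter has centre (0.5, -1) and r² = 317/4 = 79.25.
Check (-4, -8): distance² to centre = 69.25 ≤ 79.25, so it lies inside.
All remaining points lie in this disk, and no smaller disk contains both endpoints, so this is the minimum enclosing circle.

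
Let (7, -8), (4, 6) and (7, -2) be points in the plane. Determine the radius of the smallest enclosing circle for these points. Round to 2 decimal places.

Call the three points A, B, C in the order given.
Side lengths²: AB² = 205, AC² = 36, BC² = 73.
Since AB² = 205 ≥ 73 + 36 = 109, the angle opposite AB is not acute, so the smallest enclosing circle has AB as diameter.
Centre = midpoint of AB = (5.5, -1), r² = 205/4 = 51.25.
r = √(51.25) ≈ 7.16.

7.16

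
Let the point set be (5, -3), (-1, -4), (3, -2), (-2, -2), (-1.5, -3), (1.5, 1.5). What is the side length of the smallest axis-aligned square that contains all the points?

7

The bounding box has width 7 and height 5.5.
An axis-aligned square enclosing the set must have side ≥ max(width, height).
So the minimum side is max(7, 5.5) = 7.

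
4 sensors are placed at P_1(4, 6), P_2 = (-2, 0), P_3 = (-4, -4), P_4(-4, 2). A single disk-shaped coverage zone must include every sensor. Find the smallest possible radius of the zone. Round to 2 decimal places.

A smallest enclosing disk is always determined by at most three of the input points on its boundary.
The farthest pair is P_1–P_3 with squared distance 164. The circle on this segment as diameter has centre (0, 1) and r² = 164/4 = 41.
Check P_2: distance² to centre = 5 ≤ 41, so it lies inside.
All remaining points lie in this disk, and no smaller disk contains both endpoints, so this is the minimum enclosing circle.
r = √41 ≈ 6.40.

6.40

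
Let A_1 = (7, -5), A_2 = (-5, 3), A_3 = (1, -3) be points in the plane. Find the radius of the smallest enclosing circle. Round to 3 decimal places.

Side lengths²: A_1A_2² = 208, A_1A_3² = 40, A_2A_3² = 72.
Since A_1A_2² = 208 ≥ 72 + 40 = 112, the angle opposite A_1A_2 is not acute, so the smallest enclosing circle has A_1A_2 as diameter.
Centre = midpoint of A_1A_2 = (1, -1), r² = 208/4 = 52.
r = √52 ≈ 7.211.

7.211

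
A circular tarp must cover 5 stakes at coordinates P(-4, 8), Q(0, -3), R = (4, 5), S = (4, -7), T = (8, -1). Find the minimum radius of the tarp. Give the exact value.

By Welzl's lemma the MEC is supported by two points (diametrically opposite) or three points (on a circumcircle).
The farthest pair is P–S with squared distance 289. The circle on this segment as diameter has centre (0, 0.5) and r² = 289/4 = 72.25.
Check Q: distance² to centre = 12.25 ≤ 72.25, so it lies inside.
All remaining points lie in this disk, and no smaller disk contains both endpoints, so this is the minimum enclosing circle.
r = √(72.25) = 8.5.

8.5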